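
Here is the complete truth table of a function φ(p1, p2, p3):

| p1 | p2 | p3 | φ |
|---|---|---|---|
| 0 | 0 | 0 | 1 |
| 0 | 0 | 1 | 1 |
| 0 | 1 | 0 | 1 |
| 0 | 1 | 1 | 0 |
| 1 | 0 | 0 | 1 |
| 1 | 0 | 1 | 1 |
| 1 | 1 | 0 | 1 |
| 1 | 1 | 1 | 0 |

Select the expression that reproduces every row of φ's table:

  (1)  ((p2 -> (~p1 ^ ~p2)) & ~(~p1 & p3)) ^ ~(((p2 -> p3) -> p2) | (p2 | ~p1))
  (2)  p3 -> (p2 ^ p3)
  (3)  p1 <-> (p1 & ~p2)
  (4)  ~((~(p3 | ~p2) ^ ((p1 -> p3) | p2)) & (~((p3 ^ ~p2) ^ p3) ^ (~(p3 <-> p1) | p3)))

(1): at (0,0,1) it gives 0, but φ = 1 — eliminated.
(3): at (0,1,1) it gives 1, but φ = 0 — eliminated.
(4): at (0,0,1) it gives 0, but φ = 1 — eliminated.
That leaves (2). Evaluating it on every row reproduces the table of φ exactly.

2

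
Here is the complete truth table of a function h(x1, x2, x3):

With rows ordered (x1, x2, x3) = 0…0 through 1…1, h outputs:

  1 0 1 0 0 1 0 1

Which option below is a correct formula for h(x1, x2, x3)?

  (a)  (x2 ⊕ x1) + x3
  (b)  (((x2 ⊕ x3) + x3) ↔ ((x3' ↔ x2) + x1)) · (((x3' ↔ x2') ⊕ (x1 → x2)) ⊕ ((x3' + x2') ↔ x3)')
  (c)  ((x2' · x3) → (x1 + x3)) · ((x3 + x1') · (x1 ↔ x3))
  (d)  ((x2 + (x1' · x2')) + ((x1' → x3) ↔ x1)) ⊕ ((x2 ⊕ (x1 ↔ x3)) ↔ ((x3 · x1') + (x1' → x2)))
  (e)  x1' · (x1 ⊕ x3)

(a) fails at (0,0,0): the formula yields 0, h is 1.
(b) fails at (0,0,1): the formula yields 1, h is 0.
(d) fails at (0,0,1): the formula yields 1, h is 0.
(e) fails at (0,0,0): the formula yields 0, h is 1.
That leaves (c). Evaluating it on every row reproduces the table of h exactly.

c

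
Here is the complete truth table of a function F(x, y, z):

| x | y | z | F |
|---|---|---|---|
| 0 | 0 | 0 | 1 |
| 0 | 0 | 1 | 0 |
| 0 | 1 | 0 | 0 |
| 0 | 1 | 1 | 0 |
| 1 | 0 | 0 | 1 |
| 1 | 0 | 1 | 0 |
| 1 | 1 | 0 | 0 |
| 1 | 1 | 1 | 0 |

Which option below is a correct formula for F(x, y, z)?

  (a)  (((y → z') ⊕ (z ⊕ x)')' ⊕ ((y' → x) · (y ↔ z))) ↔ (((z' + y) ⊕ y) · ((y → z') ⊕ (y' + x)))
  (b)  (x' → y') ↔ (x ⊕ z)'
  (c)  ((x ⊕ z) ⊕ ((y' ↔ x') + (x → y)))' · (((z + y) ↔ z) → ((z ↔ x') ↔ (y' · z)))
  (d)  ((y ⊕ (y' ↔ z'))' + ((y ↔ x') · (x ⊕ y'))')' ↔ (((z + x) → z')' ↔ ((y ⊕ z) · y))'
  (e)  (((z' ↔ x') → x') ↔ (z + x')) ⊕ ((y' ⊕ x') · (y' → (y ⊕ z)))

(a) disagrees with F on (0,0,0) (formula → 0, table → 1); rule it out.
(b) disagrees with F on (0,1,1) (formula → 1, table → 0); rule it out.
(c) disagrees with F on (0,0,0) (formula → 0, table → 1); rule it out.
(e) disagrees with F on (0,0,1) (formula → 1, table → 0); rule it out.
(d) is the remaining candidate, and it agrees with F on all 8 inputs.

d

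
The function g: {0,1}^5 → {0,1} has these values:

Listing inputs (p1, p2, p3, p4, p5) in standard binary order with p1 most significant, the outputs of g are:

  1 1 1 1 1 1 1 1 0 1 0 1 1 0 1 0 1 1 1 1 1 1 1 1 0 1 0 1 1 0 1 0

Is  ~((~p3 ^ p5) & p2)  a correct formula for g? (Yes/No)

Check the formula against g row by row:
  p1=0, p2=0, p3=0, p4=0, p5=0: formula gives 1, g = 1 ✓
  p1=0, p2=0, p3=0, p4=0, p5=1: formula gives 1, g = 1 ✓
  p1=0, p2=0, p3=0, p4=1, p5=0: formula gives 1, g = 1 ✓
  p1=0, p2=0, p3=0, p4=1, p5=1: formula gives 1, g = 1 ✓
  … (the remaining 28 rows also agree.)
All 32 rows match — the expression computes g exactly.

Yes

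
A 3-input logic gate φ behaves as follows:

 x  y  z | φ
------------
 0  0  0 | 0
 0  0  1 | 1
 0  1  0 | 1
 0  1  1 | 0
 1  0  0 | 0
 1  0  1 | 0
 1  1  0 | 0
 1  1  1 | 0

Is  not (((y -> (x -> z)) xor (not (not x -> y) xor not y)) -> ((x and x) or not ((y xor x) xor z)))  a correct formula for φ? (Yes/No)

Evaluate not (((y -> (x -> z)) xor (not (not x -> y) xor not y)) -> ((x and x) or not ((y xor x) xor z))) on each row and compare to φ:
  x=0, y=0, z=0: formula gives 0, φ = 0 ✓
  x=0, y=0, z=1: formula gives 1, φ = 1 ✓
  x=0, y=1, z=0: formula gives 1, φ = 1 ✓
  x=0, y=1, z=1: formula gives 0, φ = 0 ✓
  x=1, y=0, z=0: formula gives 0, φ = 0 ✓
  … (the remaining 3 rows also agree.)
No disagreement on any input; they are logically equivalent.

Yes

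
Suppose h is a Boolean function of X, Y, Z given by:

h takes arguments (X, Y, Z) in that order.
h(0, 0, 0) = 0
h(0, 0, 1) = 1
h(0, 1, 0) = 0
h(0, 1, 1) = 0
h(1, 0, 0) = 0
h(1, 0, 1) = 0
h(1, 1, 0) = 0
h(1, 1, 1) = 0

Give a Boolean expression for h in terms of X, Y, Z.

h(X, Y, Z) = (NOT X AND NOT Y) AND Z

h is 1 on exactly one input, (0,0,1), whose minterm is ¬X·¬Y·Z. So h is just that conjunction.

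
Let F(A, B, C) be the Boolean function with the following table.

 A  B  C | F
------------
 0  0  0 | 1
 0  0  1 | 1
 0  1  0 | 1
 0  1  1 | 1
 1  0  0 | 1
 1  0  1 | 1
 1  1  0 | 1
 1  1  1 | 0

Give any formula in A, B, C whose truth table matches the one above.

The output is 0 only when every input is 1 — NAND of all inputs.

F(A, B, C) = ¬((A ∧ B) ∧ C)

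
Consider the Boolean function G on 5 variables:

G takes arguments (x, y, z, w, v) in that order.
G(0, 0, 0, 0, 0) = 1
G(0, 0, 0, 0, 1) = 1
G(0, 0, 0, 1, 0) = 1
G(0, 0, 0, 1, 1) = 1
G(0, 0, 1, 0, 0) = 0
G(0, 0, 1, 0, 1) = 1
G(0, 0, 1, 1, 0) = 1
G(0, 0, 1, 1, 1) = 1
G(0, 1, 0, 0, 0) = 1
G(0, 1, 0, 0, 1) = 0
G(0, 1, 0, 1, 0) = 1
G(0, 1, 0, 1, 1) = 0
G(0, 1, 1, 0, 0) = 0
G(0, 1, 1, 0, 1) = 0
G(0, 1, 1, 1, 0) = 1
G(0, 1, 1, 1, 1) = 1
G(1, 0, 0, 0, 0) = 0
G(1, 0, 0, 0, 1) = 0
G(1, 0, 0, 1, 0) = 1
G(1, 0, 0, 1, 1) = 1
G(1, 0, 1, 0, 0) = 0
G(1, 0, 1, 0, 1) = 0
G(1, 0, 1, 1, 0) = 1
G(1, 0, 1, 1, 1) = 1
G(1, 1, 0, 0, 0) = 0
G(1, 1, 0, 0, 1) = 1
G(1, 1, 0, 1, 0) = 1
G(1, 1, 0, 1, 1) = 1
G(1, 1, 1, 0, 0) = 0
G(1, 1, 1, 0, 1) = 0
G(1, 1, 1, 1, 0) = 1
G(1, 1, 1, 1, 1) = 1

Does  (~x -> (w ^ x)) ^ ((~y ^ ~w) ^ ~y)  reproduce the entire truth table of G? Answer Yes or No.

Evaluate (~x -> (w ^ x)) ^ ((~y ^ ~w) ^ ~y) on each row and compare to G:
  x=0, y=0, z=0, w=0, v=0: formula gives 1, G = 1 ✓
  x=0, y=0, z=0, w=0, v=1: formula gives 1, G = 1 ✓
  x=0, y=0, z=0, w=1, v=0: formula gives 1, G = 1 ✓
  x=0, y=0, z=0, w=1, v=1: formula gives 1, G = 1 ✓
  x=0, y=0, z=1, w=0, v=0: formula gives 1, but G = 0 ✗
A single disagreement suffices: at (0,0,1,0,0) they differ, so the formula does not compute G.

No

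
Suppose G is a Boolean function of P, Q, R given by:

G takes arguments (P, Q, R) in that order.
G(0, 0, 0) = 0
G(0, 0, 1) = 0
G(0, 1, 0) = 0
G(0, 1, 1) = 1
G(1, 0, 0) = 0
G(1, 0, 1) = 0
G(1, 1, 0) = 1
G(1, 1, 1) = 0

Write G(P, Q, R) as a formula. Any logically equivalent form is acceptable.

G(P, Q, R) = ((P' · Q) · R) + ((P · Q) · R')

G=1 on 2 inputs: (0,1,1), (1,1,0). Reading each as a conjunction of literals (¬P·Q·R, P·Q·¬R) and taking the OR gives the canonical DNF.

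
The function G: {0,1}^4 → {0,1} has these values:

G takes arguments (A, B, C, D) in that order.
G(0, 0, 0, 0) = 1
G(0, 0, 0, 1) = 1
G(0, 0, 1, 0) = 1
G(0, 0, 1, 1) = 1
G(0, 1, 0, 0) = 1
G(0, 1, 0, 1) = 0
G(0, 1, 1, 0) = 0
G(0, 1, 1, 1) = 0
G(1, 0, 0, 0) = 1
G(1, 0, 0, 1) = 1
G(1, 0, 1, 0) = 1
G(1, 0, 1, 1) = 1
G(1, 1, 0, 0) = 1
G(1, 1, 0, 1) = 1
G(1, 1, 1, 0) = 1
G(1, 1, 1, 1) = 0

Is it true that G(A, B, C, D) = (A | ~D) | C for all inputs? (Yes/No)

No

Check the formula against G row by row:
  A=0, B=0, C=0, D=0: formula gives 1, G = 1 ✓
  A=0, B=0, C=0, D=1: formula gives 0, but G = 1 ✗
Since they disagree at (0,0,0,1), the expression is not a correct formula for G.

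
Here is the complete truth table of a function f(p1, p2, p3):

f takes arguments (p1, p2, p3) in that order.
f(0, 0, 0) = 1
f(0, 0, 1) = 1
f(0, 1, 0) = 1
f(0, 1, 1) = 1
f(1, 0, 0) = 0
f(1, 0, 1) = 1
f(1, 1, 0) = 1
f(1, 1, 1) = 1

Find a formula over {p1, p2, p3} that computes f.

Only row (1,0,0) gives 0. So f is 1 everywhere except there — the complement of the minterm p1·¬p2·¬p3.

f(p1, p2, p3) = ~((p1 & ~p2) & ~p3)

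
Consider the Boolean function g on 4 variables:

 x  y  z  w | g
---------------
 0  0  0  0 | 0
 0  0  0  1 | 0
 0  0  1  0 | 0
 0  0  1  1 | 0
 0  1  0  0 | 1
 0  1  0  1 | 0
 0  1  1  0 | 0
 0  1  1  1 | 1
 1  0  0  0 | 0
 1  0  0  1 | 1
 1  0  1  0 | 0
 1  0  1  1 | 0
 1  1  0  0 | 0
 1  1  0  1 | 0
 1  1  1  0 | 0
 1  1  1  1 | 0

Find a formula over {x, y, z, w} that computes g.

Collect the rows where g=1 — (0,1,0,0), (0,1,1,1), (1,0,0,1) — and write one minterm per row: ¬x·y·¬z·¬w, ¬x·y·z·w, x·¬y·¬z·w. Their union (logical OR) reproduces the table exactly.

g(x, y, z, w) = ((((¬x ∧ y) ∧ ¬z) ∧ ¬w) ∨ (((¬x ∧ y) ∧ z) ∧ w)) ∨ (((x ∧ ¬y) ∧ ¬z) ∧ w)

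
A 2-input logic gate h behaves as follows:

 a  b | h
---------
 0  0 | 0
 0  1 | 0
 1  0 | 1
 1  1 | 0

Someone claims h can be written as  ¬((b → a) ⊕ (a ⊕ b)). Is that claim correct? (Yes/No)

Check the formula against h row by row:
  a=0, b=0: formula gives 0, h = 0 ✓
  a=0, b=1: formula gives 0, h = 0 ✓
  a=1, b=0: formula gives 1, h = 1 ✓
  a=1, b=1: formula gives 0, h = 0 ✓
Every row agrees, so the formula is equivalent.

Yes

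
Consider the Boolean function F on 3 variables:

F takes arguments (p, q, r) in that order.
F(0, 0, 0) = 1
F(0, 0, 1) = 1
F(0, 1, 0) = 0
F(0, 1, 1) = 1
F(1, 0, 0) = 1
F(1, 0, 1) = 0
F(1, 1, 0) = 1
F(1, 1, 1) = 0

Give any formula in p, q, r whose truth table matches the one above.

F(p, q, r) = NOT ((((NOT p AND q) AND NOT r) OR ((p AND NOT q) AND r)) OR ((p AND q) AND r))

The 0-rows are (0,1,0), (1,0,1), (1,1,1). Take each as a conjunction (¬p·q·¬r, p·¬q·r, p·q·r), form their disjunction, and complement — that gives a formula that is 1 everywhere F is.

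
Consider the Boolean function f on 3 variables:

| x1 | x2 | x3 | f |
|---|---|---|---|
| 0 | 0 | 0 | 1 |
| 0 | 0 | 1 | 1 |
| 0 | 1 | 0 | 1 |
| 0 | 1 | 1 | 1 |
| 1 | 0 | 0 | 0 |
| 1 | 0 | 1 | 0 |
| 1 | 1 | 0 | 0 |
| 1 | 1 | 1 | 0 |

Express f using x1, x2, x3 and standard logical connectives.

The output is the negation of x1.

f(x1, x2, x3) = not x1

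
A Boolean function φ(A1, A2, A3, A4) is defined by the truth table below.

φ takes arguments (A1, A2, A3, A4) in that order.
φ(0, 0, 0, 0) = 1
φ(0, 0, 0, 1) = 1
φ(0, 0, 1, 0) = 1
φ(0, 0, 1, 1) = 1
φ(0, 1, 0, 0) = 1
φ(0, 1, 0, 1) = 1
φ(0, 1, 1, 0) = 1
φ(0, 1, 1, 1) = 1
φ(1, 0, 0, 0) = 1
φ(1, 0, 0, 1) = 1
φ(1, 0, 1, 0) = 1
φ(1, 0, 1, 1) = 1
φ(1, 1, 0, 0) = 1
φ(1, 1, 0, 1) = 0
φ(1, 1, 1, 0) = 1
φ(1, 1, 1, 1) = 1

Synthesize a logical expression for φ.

φ(A1, A2, A3, A4) = ¬(((A1 ∧ A2) ∧ ¬A3) ∧ A4)

φ is 0 on exactly one input, (1,1,0,1), whose minterm is A1·A2·¬A3·A4. So φ is the negation of that single conjunction.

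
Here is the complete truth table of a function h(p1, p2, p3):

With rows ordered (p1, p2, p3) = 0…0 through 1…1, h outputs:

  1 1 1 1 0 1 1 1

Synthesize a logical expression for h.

h(p1, p2, p3) = ~((p1 & ~p2) & ~p3)

Only row (1,0,0) gives 0. So h is 1 everywhere except there — the complement of the minterm p1·¬p2·¬p3.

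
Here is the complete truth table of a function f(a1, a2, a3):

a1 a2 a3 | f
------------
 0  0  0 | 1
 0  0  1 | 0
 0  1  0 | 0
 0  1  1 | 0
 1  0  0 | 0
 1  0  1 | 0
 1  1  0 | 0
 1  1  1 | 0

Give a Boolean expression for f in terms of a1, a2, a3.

f(a1, a2, a3) = (~a1 & ~a2) & ~a3

f is 1 on exactly one input, (0,0,0), whose minterm is ¬a1·¬a2·¬a3. So f is just that conjunction.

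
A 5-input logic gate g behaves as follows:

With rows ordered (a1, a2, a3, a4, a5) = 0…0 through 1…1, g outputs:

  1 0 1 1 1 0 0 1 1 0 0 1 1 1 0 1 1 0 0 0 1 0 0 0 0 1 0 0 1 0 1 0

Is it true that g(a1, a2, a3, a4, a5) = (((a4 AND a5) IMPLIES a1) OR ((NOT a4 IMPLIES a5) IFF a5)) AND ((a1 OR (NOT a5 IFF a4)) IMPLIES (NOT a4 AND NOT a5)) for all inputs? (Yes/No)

Check the formula against g row by row:
  a1=0, a2=0, a3=0, a4=0, a5=0: formula gives 1, g = 1 ✓
  a1=0, a2=0, a3=0, a4=0, a5=1: formula gives 0, g = 0 ✓
  a1=0, a2=0, a3=0, a4=1, a5=0: formula gives 0, but g = 1 ✗
Since they disagree at (0,0,0,1,0), the expression is not a correct formula for g.

No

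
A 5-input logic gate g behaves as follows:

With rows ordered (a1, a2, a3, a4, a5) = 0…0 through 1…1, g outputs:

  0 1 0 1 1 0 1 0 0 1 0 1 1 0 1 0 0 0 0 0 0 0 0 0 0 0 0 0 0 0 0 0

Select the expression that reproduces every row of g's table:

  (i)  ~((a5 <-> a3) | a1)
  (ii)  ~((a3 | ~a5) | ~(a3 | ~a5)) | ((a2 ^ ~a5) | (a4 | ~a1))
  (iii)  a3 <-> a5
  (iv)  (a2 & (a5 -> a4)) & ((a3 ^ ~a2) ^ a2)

(ii) disagrees with g on (0,0,0,0,0) (formula → 1, table → 0); rule it out.
(iii) disagrees with g on (0,0,0,0,0) (formula → 1, table → 0); rule it out.
(iv) disagrees with g on (0,0,0,0,1) (formula → 0, table → 1); rule it out.
Only (i) survives; checking it on all 32 rows confirms it matches g.

i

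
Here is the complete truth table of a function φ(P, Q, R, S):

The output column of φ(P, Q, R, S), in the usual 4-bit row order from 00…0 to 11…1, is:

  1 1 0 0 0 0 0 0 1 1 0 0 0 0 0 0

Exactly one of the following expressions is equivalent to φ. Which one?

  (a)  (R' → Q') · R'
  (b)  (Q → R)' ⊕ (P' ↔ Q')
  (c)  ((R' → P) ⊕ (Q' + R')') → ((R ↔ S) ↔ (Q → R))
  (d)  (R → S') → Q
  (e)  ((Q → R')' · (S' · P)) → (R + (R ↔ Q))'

a

(b): at (0,0,1,0) it gives 1, but φ = 0 — eliminated.
(c): at (0,0,1,1) it gives 1, but φ = 0 — eliminated.
(d): at (0,0,0,0) it gives 0, but φ = 1 — eliminated.
(e): at (0,0,1,0) it gives 1, but φ = 0 — eliminated.
Only (a) survives; checking it on all 16 rows confirms it matches φ.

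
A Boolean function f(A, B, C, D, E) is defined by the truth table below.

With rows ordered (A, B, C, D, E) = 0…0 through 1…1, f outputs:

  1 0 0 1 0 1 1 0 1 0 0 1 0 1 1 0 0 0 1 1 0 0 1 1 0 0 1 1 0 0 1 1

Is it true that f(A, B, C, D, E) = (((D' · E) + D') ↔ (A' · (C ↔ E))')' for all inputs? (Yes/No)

Evaluate (((D' · E) + D') ↔ (A' · (C ↔ E))')' on each row and compare to f:
  A=0, B=0, C=0, D=0, E=0: formula gives 1, f = 1 ✓
  A=0, B=0, C=0, D=0, E=1: formula gives 0, f = 0 ✓
  A=0, B=0, C=0, D=1, E=0: formula gives 0, f = 0 ✓
  A=0, B=0, C=0, D=1, E=1: formula gives 1, f = 1 ✓
  … (the remaining 28 rows also agree.)
Every row agrees, so the formula is equivalent.

Yes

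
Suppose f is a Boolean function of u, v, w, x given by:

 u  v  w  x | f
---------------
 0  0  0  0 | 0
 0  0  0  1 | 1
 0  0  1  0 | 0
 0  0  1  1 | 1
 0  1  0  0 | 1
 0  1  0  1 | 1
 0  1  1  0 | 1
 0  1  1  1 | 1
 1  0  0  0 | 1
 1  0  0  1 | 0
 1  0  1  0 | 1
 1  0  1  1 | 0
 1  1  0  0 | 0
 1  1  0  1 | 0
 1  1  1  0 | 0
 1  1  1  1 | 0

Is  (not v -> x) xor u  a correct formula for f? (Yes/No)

Yes

Evaluate (not v -> x) xor u on each row and compare to f:
  u=0, v=0, w=0, x=0: formula gives 0, f = 0 ✓
  u=0, v=0, w=0, x=1: formula gives 1, f = 1 ✓
  u=0, v=0, w=1, x=0: formula gives 0, f = 0 ✓
  u=0, v=0, w=1, x=1: formula gives 1, f = 1 ✓
  …and likewise for the remaining 12 rows.
No disagreement on any input; they are logically equivalent.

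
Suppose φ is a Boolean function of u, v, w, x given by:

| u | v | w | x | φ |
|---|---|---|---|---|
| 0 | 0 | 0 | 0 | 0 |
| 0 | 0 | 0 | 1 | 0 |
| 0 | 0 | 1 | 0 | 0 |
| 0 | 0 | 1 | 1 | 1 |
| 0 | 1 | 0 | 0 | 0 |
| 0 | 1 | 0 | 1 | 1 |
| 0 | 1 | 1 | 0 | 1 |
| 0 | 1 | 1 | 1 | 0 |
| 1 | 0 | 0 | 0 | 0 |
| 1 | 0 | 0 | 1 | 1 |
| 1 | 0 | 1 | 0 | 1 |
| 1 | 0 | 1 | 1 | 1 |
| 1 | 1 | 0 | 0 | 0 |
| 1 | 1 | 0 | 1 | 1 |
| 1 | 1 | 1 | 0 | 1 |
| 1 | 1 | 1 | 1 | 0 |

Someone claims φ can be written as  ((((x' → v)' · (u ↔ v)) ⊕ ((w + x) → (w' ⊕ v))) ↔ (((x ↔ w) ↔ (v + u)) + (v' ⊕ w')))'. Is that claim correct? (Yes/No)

Yes

Evaluate ((((x' → v)' · (u ↔ v)) ⊕ ((w + x) → (w' ⊕ v))) ↔ (((x ↔ w) ↔ (v + u)) + (v' ⊕ w')))' on each row and compare to φ:
  u=0, v=0, w=0, x=0: formula gives 0, φ = 0 ✓
  u=0, v=0, w=0, x=1: formula gives 0, φ = 0 ✓
  u=0, v=0, w=1, x=0: formula gives 0, φ = 0 ✓
  u=0, v=0, w=1, x=1: formula gives 1, φ = 1 ✓
  … (the remaining 12 rows also agree.)
Every row agrees, so the formula is equivalent.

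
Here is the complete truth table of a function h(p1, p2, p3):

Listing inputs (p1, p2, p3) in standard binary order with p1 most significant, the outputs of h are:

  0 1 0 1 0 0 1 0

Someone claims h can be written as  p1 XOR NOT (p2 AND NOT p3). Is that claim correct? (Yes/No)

Evaluate p1 XOR NOT (p2 AND NOT p3) on each row and compare to h:
  p1=0, p2=0, p3=0: formula gives 1, but h = 0 ✗
A single disagreement suffices: at (0,0,0) they differ, so the formula does not compute h.

No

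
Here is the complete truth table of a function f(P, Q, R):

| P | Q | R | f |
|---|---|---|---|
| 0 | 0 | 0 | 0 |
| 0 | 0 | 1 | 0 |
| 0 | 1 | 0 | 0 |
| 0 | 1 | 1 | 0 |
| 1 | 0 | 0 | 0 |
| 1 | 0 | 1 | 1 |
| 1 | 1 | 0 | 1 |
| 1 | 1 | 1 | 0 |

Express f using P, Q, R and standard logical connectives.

The 1-rows are (1,0,1), (1,1,0). Each contributes one minterm — P·¬Q·R; P·Q·¬R — and their disjunction is a sum-of-products form of f.

f(P, Q, R) = ((P & ~Q) & R) | ((P & Q) & ~R)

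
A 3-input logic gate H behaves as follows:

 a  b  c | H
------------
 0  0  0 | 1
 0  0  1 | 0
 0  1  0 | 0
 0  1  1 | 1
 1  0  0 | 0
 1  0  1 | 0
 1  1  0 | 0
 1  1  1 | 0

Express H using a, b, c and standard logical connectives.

H(a, b, c) = ((not a and not b) and not c) or ((not a and b) and c)

H=1 on 2 inputs: (0,0,0), (0,1,1). Reading each as a conjunction of literals (¬a·¬b·¬c, ¬a·b·c) and taking the OR gives the canonical DNF.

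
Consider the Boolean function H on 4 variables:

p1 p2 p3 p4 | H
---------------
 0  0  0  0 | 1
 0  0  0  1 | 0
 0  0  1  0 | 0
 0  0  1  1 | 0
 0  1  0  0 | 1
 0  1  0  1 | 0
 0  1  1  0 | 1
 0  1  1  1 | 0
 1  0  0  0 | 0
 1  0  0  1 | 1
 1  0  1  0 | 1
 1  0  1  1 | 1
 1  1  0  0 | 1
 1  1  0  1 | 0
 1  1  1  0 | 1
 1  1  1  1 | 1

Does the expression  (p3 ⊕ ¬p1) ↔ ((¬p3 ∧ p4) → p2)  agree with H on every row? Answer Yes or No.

No

Check the formula against H row by row:
  p1=0, p2=0, p3=0, p4=0: formula gives 1, H = 1 ✓
  p1=0, p2=0, p3=0, p4=1: formula gives 0, H = 0 ✓
  p1=0, p2=0, p3=1, p4=0: formula gives 0, H = 0 ✓
  p1=0, p2=0, p3=1, p4=1: formula gives 0, H = 0 ✓
  …
  p1=0, p2=1, p3=0, p4=1: formula gives 1, but H = 0 ✗
Row (0,1,0,1) is a counterexample, so the formula is not equivalent to H.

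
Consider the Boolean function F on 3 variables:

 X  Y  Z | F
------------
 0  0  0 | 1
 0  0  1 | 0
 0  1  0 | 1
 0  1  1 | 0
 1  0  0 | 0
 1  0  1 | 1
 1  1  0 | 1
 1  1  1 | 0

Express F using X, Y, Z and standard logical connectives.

F(X, Y, Z) = ((((X' · Y') · Z') + ((X' · Y) · Z')) + ((X · Y') · Z)) + ((X · Y) · Z')

Collect the rows where F=1 — (0,0,0), (0,1,0), (1,0,1), (1,1,0) — and write one minterm per row: ¬X·¬Y·¬Z, ¬X·Y·¬Z, X·¬Y·Z, X·Y·¬Z. Their union (logical OR) reproduces the table exactly.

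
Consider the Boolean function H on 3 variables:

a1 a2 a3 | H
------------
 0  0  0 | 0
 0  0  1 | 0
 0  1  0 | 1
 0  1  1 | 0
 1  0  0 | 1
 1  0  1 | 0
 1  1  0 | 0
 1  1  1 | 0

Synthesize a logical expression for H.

H=1 on 2 inputs: (0,1,0), (1,0,0). Reading each as a conjunction of literals (¬a1·a2·¬a3, a1·¬a2·¬a3) and taking the OR gives the canonical DNF.

H(a1, a2, a3) = ((¬a1 ∧ a2) ∧ ¬a3) ∨ ((a1 ∧ ¬a2) ∧ ¬a3)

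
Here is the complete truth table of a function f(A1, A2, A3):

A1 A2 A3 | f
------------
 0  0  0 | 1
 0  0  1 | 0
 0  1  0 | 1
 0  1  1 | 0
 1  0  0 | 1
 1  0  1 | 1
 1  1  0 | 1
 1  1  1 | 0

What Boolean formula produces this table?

f(A1, A2, A3) = ~((((~A1 & ~A2) & A3) | ((~A1 & A2) & A3)) | ((A1 & A2) & A3))

f is 0 on only 3 rows — (0,0,1), (0,1,1), (1,1,1). Writing each as a minterm (¬A1·¬A2·A3, ¬A1·A2·A3, A1·A2·A3) and OR-ing them characterizes exactly where f=0, so f is the negation of that disjunction.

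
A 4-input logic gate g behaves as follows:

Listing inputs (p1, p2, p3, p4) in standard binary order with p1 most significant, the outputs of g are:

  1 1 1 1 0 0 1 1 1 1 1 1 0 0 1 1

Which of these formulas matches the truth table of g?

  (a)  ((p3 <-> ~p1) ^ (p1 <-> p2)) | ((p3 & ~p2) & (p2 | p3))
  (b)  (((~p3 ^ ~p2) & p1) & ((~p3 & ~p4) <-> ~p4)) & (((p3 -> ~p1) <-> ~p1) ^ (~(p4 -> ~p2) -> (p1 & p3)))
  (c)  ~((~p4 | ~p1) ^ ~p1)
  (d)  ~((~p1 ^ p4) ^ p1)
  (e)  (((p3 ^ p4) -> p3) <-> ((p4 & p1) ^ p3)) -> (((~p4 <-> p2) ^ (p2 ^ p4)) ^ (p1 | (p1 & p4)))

(b): at (0,0,0,0) it gives 0, but g = 1 — eliminated.
(c): at (0,1,0,0) it gives 1, but g = 0 — eliminated.
(d): at (0,0,0,0) it gives 0, but g = 1 — eliminated.
(e): at (0,0,0,1) it gives 0, but g = 1 — eliminated.
That leaves (a). Evaluating it on every row reproduces the table of g exactly.

a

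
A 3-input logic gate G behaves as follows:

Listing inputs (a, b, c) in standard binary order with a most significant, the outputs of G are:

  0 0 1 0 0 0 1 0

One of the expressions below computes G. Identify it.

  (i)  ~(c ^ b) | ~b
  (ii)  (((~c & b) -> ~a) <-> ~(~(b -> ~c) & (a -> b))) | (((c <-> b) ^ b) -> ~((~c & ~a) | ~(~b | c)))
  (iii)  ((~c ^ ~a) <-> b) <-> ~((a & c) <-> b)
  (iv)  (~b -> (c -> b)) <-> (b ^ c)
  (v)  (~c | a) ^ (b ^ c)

(i) disagrees with G on (0,0,0) (formula → 1, table → 0); rule it out.
(ii) disagrees with G on (0,0,0) (formula → 1, table → 0); rule it out.
(iii) disagrees with G on (0,0,1) (formula → 1, table → 0); rule it out.
(v) disagrees with G on (0,0,0) (formula → 1, table → 0); rule it out.
(iv) is the remaining candidate, and it agrees with G on all 8 inputs.

iv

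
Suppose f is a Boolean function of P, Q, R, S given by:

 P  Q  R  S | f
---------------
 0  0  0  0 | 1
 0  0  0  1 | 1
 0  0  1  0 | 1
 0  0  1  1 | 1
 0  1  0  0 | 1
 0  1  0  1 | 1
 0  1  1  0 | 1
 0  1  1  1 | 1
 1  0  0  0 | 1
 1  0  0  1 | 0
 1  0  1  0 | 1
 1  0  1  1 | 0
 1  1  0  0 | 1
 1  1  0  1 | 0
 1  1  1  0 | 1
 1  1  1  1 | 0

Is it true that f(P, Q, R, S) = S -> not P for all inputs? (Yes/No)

Yes

Test each input against both f and the formula:
  P=0, Q=0, R=0, S=0: formula gives 1, f = 1 ✓
  P=0, Q=0, R=0, S=1: formula gives 1, f = 1 ✓
  P=0, Q=0, R=1, S=0: formula gives 1, f = 1 ✓
  P=0, Q=0, R=1, S=1: formula gives 1, f = 1 ✓
  …and likewise for the remaining 12 rows.
All 16 rows match — the expression computes f exactly.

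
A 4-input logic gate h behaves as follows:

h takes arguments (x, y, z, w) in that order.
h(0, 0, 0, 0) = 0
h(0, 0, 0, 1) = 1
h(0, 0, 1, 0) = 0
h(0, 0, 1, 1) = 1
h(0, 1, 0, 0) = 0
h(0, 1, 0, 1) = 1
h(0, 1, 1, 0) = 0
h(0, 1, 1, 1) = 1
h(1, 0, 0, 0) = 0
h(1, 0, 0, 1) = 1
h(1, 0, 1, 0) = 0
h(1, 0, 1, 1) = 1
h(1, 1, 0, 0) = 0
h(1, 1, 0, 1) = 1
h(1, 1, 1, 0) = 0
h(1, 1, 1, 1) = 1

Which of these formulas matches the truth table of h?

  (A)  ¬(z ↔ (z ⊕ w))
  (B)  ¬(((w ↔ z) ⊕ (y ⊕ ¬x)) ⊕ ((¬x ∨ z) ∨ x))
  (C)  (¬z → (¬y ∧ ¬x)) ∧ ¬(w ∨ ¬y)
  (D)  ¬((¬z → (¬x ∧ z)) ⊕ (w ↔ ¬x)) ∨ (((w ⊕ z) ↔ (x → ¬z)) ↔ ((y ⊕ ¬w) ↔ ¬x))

A

(B) disagrees with h on (0,0,1,0) (formula → 1, table → 0); rule it out.
(C) disagrees with h on (0,0,0,1) (formula → 0, table → 1); rule it out.
(D) disagrees with h on (0,0,0,0) (formula → 1, table → 0); rule it out.
Only (A) survives; checking it on all 16 rows confirms it matches h.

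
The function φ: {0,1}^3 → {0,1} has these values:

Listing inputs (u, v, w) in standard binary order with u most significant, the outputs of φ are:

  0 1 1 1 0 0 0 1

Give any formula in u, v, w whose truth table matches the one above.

The 1-rows are (0,0,1), (0,1,0), (0,1,1), (1,1,1). Each contributes one minterm — ¬u·¬v·w; ¬u·v·¬w; ¬u·v·w; u·v·w — and their disjunction is a sum-of-products form of φ.

φ(u, v, w) = ((((¬u ∧ ¬v) ∧ w) ∨ ((¬u ∧ v) ∧ ¬w)) ∨ ((¬u ∧ v) ∧ w)) ∨ ((u ∧ v) ∧ w)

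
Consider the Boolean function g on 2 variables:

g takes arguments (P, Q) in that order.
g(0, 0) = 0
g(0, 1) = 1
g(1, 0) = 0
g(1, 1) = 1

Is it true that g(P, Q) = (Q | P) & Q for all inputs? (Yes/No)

Evaluate (Q | P) & Q on each row and compare to g:
  P=0, Q=0: formula gives 0, g = 0 ✓
  P=0, Q=1: formula gives 1, g = 1 ✓
  P=1, Q=0: formula gives 0, g = 0 ✓
  P=1, Q=1: formula gives 1, g = 1 ✓
All 4 rows match — the expression computes g exactly.

Yes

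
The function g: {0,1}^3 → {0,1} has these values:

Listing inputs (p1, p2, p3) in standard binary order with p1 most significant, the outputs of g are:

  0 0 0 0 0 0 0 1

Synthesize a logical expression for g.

g(p1, p2, p3) = (p1 & p2) & p3

The output is 1 only when every input is 1 — the AND of all inputs.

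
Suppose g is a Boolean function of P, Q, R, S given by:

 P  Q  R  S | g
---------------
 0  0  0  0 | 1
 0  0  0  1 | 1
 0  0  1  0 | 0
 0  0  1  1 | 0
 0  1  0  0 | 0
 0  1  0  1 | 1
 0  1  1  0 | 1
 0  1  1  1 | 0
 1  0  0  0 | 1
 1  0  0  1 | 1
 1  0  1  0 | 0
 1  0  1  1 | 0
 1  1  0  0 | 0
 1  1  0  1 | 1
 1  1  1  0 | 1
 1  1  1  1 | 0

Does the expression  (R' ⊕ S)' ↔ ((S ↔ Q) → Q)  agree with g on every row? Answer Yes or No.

Yes

Test each input against both g and the formula:
  P=0, Q=0, R=0, S=0: formula gives 1, g = 1 ✓
  P=0, Q=0, R=0, S=1: formula gives 1, g = 1 ✓
  P=0, Q=0, R=1, S=0: formula gives 0, g = 0 ✓
  P=0, Q=0, R=1, S=1: formula gives 0, g = 0 ✓
  …and likewise for the remaining 12 rows.
Every row agrees, so the formula is equivalent.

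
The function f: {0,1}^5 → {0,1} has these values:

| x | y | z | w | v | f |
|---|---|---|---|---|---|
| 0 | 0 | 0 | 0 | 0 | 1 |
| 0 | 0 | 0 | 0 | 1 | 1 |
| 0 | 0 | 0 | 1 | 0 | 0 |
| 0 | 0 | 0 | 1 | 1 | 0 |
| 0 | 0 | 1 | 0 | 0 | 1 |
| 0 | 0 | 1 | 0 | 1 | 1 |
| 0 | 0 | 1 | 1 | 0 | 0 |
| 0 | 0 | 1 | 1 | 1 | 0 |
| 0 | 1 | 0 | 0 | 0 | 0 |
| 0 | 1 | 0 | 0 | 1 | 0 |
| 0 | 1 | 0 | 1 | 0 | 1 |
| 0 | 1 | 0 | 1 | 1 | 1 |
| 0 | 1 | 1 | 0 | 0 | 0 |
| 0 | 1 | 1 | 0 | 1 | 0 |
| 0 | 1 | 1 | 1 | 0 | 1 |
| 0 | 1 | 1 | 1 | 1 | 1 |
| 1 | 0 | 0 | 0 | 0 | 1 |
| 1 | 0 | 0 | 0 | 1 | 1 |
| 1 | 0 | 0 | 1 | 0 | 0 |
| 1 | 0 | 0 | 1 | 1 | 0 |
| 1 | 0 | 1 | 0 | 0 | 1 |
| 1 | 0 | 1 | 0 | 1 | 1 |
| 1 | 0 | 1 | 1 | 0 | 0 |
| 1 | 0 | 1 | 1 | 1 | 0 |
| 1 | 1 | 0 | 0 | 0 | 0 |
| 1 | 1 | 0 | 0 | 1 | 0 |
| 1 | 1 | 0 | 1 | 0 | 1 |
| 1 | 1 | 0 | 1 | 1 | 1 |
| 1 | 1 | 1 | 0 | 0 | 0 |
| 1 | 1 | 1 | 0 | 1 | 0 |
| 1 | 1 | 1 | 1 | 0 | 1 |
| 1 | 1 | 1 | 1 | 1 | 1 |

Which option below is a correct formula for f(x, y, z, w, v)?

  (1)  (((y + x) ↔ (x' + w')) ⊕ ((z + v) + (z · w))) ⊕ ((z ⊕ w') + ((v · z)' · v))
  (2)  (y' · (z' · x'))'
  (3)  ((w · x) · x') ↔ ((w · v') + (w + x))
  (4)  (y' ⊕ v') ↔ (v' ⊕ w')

(1): at (0,0,0,0,1) it gives 0, but f = 1 — eliminated.
(2): at (0,0,0,0,0) it gives 0, but f = 1 — eliminated.
(3): at (0,1,0,0,0) it gives 1, but f = 0 — eliminated.
(4) is the remaining candidate, and it agrees with f on all 32 inputs.

4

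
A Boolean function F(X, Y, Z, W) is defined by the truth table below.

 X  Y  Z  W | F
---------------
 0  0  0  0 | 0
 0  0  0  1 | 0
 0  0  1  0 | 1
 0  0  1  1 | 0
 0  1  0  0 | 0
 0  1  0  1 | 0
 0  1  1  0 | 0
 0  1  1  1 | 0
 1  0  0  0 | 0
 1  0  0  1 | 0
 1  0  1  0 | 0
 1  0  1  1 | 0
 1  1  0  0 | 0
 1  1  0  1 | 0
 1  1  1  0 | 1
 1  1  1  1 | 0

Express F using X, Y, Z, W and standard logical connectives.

F=1 on 2 inputs: (0,0,1,0), (1,1,1,0). Reading each as a conjunction of literals (¬X·¬Y·Z·¬W, X·Y·Z·¬W) and taking the OR gives the canonical DNF.

F(X, Y, Z, W) = (((¬X ∧ ¬Y) ∧ Z) ∧ ¬W) ∨ (((X ∧ Y) ∧ Z) ∧ ¬W)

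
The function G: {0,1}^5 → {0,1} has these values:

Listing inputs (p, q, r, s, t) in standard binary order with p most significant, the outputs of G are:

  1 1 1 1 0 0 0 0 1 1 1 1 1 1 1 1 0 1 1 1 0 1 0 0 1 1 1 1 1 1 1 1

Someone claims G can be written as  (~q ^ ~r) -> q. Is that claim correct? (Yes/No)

No

Evaluate (~q ^ ~r) -> q on each row and compare to G:
  p=0, q=0, r=0, s=0, t=0: formula gives 1, G = 1 ✓
  p=0, q=0, r=0, s=0, t=1: formula gives 1, G = 1 ✓
  p=0, q=0, r=0, s=1, t=0: formula gives 1, G = 1 ✓
  p=0, q=0, r=0, s=1, t=1: formula gives 1, G = 1 ✓
  …
  p=1, q=0, r=0, s=0, t=0: formula gives 1, but G = 0 ✗
Since they disagree at (1,0,0,0,0), the expression is not a correct formula for G.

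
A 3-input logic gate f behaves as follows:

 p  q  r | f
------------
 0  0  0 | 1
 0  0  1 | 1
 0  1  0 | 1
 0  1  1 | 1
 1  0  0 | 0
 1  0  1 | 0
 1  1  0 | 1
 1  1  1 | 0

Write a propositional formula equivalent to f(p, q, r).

f(p, q, r) = ((((p · q') · r') + ((p · q') · r)) + ((p · q) · r))'

f is 0 on only 3 rows — (1,0,0), (1,0,1), (1,1,1). Writing each as a minterm (p·¬q·¬r, p·¬q·r, p·q·r) and OR-ing them characterizes exactly where f=0, so f is the negation of that disjunction.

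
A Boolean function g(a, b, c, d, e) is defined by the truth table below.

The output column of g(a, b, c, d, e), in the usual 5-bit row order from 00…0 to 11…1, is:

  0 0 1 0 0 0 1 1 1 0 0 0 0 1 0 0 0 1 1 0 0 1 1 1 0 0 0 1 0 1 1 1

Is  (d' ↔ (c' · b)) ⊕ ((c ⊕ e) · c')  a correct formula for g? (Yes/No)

Check the formula against g row by row:
  a=0, b=0, c=0, d=0, e=0: formula gives 0, g = 0 ✓
  a=0, b=0, c=0, d=0, e=1: formula gives 1, but g = 0 ✗
Row (0,0,0,0,1) is a counterexample, so the formula is not equivalent to g.

No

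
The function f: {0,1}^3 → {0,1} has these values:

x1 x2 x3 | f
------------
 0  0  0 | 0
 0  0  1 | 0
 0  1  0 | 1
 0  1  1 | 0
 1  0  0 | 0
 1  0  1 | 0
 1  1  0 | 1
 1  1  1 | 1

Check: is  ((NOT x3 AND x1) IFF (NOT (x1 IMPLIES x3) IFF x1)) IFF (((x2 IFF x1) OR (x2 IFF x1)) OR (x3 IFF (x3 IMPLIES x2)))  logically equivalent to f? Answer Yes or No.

Yes

Test each input against both f and the formula:
  x1=0, x2=0, x3=0: formula gives 0, f = 0 ✓
  x1=0, x2=0, x3=1: formula gives 0, f = 0 ✓
  x1=0, x2=1, x3=0: formula gives 1, f = 1 ✓
  x1=0, x2=1, x3=1: formula gives 0, f = 0 ✓
  x1=1, x2=0, x3=0: formula gives 0, f = 0 ✓
  … (the remaining 3 rows also agree.)
All 8 rows match — the expression computes f exactly.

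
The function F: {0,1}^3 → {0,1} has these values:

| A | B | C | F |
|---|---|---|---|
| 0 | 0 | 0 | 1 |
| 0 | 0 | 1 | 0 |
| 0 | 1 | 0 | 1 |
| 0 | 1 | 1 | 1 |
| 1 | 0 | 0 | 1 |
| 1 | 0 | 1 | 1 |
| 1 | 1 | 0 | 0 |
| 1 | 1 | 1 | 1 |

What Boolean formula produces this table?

F(A, B, C) = not (((not A and not B) and C) or ((A and B) and not C))

F is 0 on only 2 rows — (0,0,1), (1,1,0). Writing each as a minterm (¬A·¬B·C, A·B·¬C) and OR-ing them characterizes exactly where F=0, so F is the negation of that disjunction.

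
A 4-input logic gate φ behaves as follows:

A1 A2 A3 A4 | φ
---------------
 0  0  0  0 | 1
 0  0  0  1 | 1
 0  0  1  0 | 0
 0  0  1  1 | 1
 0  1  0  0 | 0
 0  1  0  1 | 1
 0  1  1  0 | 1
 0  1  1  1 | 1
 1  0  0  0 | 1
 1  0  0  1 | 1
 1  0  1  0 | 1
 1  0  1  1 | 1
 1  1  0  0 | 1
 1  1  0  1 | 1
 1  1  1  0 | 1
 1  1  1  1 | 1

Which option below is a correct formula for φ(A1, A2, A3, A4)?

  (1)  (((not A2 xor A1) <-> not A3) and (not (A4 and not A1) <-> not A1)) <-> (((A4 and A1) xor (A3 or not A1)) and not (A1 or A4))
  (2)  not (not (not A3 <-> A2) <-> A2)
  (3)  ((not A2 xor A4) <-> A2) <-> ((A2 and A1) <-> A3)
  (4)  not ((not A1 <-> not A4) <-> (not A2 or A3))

(2) fails at (0,0,1,1): the formula yields 0, φ is 1.
(3) fails at (0,0,0,0): the formula yields 0, φ is 1.
(4) fails at (0,0,0,0): the formula yields 0, φ is 1.
Only (1) survives; checking it on all 16 rows confirms it matches φ.

1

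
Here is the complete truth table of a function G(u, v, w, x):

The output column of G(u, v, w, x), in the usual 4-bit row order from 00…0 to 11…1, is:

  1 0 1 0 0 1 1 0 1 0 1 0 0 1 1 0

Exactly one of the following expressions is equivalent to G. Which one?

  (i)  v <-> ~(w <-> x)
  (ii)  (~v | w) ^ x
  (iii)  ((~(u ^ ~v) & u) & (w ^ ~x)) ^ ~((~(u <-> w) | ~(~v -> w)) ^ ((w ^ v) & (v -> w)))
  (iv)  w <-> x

ii

(i) disagrees with G on (0,0,1,0) (formula → 0, table → 1); rule it out.
(iii) disagrees with G on (0,0,0,0) (formula → 0, table → 1); rule it out.
(iv) disagrees with G on (0,0,1,0) (formula → 0, table → 1); rule it out.
That leaves (ii). Evaluating it on every row reproduces the table of G exactly.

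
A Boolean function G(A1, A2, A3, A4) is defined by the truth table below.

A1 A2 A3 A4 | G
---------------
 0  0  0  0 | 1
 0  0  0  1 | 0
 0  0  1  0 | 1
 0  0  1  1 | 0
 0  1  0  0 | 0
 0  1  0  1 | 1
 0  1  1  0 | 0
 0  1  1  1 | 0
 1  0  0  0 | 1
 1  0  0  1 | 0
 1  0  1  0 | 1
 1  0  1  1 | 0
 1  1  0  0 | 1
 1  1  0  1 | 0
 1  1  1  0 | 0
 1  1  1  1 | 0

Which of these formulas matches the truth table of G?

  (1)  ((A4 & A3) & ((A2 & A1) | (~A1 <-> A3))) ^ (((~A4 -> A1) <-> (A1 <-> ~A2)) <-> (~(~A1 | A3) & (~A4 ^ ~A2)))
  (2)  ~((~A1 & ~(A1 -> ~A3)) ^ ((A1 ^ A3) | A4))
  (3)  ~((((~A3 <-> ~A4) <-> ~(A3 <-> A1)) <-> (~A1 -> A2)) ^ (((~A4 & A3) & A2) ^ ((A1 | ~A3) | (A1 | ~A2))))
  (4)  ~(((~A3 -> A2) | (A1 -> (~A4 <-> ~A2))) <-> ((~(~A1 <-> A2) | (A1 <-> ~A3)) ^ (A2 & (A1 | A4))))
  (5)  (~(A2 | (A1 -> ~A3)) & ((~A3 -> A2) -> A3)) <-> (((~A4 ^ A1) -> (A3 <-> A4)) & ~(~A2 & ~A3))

3

(1) fails at (0,0,0,0): the formula yields 0, G is 1.
(2) fails at (0,0,1,0): the formula yields 0, G is 1.
(4) fails at (0,0,0,0): the formula yields 0, G is 1.
(5) fails at (0,0,0,1): the formula yields 1, G is 0.
(3) is the remaining candidate, and it agrees with G on all 16 inputs.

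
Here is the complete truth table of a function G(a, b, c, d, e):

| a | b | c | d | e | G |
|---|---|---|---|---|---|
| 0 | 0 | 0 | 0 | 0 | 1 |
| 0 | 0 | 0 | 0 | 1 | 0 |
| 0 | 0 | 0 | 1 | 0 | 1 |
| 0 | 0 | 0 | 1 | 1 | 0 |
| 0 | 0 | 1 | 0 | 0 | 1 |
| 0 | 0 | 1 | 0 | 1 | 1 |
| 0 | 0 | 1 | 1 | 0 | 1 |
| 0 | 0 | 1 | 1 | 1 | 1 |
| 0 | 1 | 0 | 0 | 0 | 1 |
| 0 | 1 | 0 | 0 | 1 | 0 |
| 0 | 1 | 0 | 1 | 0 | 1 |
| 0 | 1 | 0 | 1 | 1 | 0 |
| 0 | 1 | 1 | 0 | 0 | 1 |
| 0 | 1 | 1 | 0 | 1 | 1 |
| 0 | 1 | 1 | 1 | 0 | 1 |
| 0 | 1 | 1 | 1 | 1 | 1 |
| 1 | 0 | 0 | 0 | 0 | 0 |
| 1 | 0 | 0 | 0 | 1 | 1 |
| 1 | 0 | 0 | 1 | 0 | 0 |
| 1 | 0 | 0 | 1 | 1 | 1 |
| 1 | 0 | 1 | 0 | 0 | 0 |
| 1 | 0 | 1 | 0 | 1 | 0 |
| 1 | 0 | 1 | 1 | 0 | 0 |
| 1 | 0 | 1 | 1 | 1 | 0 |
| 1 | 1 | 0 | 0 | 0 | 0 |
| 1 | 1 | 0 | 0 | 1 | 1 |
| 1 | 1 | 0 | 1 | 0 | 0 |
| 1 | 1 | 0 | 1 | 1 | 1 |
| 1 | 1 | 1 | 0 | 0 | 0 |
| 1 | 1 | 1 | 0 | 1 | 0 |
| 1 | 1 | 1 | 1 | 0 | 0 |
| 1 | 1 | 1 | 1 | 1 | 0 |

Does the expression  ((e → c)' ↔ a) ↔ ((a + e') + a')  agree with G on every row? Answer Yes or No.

Test each input against both G and the formula:
  a=0, b=0, c=0, d=0, e=0: formula gives 1, G = 1 ✓
  a=0, b=0, c=0, d=0, e=1: formula gives 0, G = 0 ✓
  a=0, b=0, c=0, d=1, e=0: formula gives 1, G = 1 ✓
  a=0, b=0, c=0, d=1, e=1: formula gives 0, G = 0 ✓
  …and likewise for the remaining 28 rows.
All 32 rows match — the expression computes G exactly.

Yes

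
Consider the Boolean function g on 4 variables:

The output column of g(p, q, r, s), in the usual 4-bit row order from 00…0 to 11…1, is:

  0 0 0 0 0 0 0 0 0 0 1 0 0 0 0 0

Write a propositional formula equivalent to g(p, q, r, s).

g is 1 on exactly one input, (1,0,1,0), whose minterm is p·¬q·r·¬s. So g is just that conjunction.

g(p, q, r, s) = ((p AND NOT q) AND r) AND NOT s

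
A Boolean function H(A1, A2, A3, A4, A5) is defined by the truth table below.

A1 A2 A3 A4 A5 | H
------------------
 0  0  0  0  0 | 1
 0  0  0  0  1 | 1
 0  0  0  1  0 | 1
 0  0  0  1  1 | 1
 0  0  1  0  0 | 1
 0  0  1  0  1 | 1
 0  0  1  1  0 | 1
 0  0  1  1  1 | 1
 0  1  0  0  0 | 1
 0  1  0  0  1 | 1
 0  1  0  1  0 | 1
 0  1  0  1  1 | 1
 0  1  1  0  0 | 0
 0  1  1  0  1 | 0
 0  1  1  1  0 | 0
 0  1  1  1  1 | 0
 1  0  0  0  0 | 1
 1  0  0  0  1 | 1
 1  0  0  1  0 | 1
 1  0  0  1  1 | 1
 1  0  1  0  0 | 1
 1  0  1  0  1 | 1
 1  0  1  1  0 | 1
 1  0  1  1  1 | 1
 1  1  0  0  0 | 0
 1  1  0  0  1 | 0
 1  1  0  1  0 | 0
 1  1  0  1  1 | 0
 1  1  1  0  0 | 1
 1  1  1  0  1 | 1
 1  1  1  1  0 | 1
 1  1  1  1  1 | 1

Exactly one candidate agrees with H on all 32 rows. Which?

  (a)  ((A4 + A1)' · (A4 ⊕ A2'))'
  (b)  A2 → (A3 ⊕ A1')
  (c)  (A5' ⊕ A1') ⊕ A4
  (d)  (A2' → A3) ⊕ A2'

(a) disagrees with H on (0,0,0,0,0) (formula → 0, table → 1); rule it out.
(c) disagrees with H on (0,0,0,0,0) (formula → 0, table → 1); rule it out.
(d) disagrees with H on (0,0,1,0,0) (formula → 0, table → 1); rule it out.
(b) is the remaining candidate, and it agrees with H on all 32 inputs.

b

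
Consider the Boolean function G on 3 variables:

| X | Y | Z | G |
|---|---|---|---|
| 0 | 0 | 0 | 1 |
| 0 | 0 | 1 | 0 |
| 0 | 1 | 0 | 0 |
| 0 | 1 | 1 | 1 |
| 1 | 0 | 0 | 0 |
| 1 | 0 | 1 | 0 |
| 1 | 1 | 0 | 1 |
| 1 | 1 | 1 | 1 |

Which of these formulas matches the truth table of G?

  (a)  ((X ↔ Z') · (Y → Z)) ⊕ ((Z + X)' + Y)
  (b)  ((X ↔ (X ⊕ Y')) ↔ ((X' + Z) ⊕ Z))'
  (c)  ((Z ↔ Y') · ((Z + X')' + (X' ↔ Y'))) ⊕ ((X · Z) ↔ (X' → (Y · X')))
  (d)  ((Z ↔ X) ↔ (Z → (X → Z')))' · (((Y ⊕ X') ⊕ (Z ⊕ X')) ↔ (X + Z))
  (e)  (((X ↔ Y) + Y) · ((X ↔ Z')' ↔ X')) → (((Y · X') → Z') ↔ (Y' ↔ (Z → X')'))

(a) disagrees with G on (0,0,1) (formula → 1, table → 0); rule it out.
(c) disagrees with G on (0,1,1) (formula → 0, table → 1); rule it out.
(d) disagrees with G on (0,0,0) (formula → 0, table → 1); rule it out.
(e) disagrees with G on (0,0,0) (formula → 0, table → 1); rule it out.
That leaves (b). Evaluating it on every row reproduces the table of G exactly.

b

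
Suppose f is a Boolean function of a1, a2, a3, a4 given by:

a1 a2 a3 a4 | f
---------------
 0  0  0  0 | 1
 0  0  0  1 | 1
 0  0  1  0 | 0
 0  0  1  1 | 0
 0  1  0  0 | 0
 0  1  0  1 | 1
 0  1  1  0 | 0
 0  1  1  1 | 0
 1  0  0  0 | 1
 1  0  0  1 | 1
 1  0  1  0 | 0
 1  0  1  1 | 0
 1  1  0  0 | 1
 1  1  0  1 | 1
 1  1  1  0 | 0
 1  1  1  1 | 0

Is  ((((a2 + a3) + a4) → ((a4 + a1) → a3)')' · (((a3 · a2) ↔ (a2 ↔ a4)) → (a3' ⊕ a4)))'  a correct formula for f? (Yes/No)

Evaluate ((((a2 + a3) + a4) → ((a4 + a1) → a3)')' · (((a3 · a2) ↔ (a2 ↔ a4)) → (a3' ⊕ a4)))' on each row and compare to f:
  a1=0, a2=0, a3=0, a4=0: formula gives 1, f = 1 ✓
  a1=0, a2=0, a3=0, a4=1: formula gives 1, f = 1 ✓
  a1=0, a2=0, a3=1, a4=0: formula gives 0, f = 0 ✓
  a1=0, a2=0, a3=1, a4=1: formula gives 0, f = 0 ✓
  …and likewise for the remaining 12 rows.
All 16 rows match — the expression computes f exactly.

Yes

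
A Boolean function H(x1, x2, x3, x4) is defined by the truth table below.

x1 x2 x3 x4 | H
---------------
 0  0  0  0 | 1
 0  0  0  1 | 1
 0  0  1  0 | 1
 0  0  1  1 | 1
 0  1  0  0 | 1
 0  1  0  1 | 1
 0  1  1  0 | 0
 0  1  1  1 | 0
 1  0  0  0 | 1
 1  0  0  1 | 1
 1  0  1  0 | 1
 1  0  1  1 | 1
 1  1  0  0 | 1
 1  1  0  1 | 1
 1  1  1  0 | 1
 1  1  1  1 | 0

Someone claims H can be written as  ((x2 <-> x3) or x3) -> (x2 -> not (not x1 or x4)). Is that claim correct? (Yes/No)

Yes

Evaluate ((x2 <-> x3) or x3) -> (x2 -> not (not x1 or x4)) on each row and compare to H:
  x1=0, x2=0, x3=0, x4=0: formula gives 1, H = 1 ✓
  x1=0, x2=0, x3=0, x4=1: formula gives 1, H = 1 ✓
  x1=0, x2=0, x3=1, x4=0: formula gives 1, H = 1 ✓
  x1=0, x2=0, x3=1, x4=1: formula gives 1, H = 1 ✓
  …and likewise for the remaining 12 rows.
Every row agrees, so the formula is equivalent.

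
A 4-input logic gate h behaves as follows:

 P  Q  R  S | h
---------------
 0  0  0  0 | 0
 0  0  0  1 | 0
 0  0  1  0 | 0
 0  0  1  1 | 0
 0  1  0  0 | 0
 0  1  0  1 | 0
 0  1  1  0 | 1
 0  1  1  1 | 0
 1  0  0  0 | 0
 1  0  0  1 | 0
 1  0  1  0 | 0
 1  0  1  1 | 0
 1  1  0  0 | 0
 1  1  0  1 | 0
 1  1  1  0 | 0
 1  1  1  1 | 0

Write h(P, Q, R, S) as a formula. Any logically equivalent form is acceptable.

h(P, Q, R, S) = ((NOT P AND Q) AND R) AND NOT S

h is 1 on exactly one input, (0,1,1,0), whose minterm is ¬P·Q·R·¬S. So h is just that conjunction.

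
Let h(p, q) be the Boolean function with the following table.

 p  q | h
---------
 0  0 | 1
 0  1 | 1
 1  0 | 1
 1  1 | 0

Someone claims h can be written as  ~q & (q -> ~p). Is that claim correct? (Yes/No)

Evaluate ~q & (q -> ~p) on each row and compare to h:
  p=0, q=0: formula gives 1, h = 1 ✓
  p=0, q=1: formula gives 0, but h = 1 ✗
A single disagreement suffices: at (0,1) they differ, so the formula does not compute h.

No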